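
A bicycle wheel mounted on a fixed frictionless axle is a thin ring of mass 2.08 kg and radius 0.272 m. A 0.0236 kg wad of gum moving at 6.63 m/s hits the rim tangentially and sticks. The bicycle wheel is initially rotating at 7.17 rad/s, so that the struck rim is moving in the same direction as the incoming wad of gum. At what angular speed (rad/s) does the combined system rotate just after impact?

|ω_f| ≈ 7.36 rad/s

The axle reaction passes through the axle and exerts no torque about it; angular momentum about the axle is conserved through the impact.
I_p = (2.08)(0.272)² = 0.1539 kg·m². Taking the sense of the wad of gum's angular momentum as positive, L_{wad} = m v R = (0.0236)(6.63)(0.272) = 0.04256 kg·m²/s.
L_i = +I_p ω_p + m v R = +(0.1539)(7.17) + 0.04256 = 1.146 kg·m²/s.
After sticking, I_f = I_p + m R² = 0.1539 + (0.0236)(0.272)² = 0.1556 kg·m².
ω_f = L_i / I_f = 1.146 / 0.1556 = 7.363 rad/s.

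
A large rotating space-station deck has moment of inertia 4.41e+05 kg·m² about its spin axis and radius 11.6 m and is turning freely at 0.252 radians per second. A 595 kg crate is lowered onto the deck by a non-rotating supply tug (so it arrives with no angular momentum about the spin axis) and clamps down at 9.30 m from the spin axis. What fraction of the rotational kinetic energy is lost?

No external torque acts about the spin axis; L_before = L_after.
Added inertia Σmr² = (595)(9.30)² = 51460 kg·m²; I_f = 4.410e+05 + 51460 = 4.925e+05 kg·m².
ω_f = I_p ω_i / I_f = (4.410e+05)(0.252) / 4.925e+05 = 0.2257 rad/s.
KE_i = ½(4.410e+05)(0.2520 rad/s)² = 14000 J; KE_f = ½(4.925e+05)(0.2257)² = 12540 J.
Fraction lost = 0.1045.

fraction ≈ 0.104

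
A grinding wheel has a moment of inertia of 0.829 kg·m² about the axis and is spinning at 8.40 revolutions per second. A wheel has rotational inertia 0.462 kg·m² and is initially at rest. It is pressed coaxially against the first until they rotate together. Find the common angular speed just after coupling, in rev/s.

|ω_f| ≈ 5.39 rev/s

The coupling torques are internal; angular momentum about the shared axis is conserved.
Taking A's sense as positive: L = (0.8290)(8.40) = 6.964 kg·m²·rev/s.
Combined I = 0.8290 + 0.4620 = 1.291 kg·m².
ω_f = L / I = 6.964 / 1.291 = 5.394 rev/s.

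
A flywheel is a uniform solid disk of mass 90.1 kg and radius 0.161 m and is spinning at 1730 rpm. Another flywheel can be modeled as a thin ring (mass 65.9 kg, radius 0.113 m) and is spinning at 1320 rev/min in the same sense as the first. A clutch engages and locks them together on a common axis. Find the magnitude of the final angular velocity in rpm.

The coupling torques are internal; angular momentum about the shared axis is conserved.
Moments of inertia: I_A = ½(90.1)(0.161)² = 1.168 kg·m²; I_B = (65.9)(0.113)² = 0.8415 kg·m².
Taking A's sense as positive: L = (1.168)(1730) + (0.8415)(1320) = 3131 kg·m²·rpm.
Combined I = 1.168 + 0.8415 = 2.009 kg·m².
ω_f = L / I = 3131 / 2.009 = 1558 rpm.

|ω_f| ≈ 1560 rpm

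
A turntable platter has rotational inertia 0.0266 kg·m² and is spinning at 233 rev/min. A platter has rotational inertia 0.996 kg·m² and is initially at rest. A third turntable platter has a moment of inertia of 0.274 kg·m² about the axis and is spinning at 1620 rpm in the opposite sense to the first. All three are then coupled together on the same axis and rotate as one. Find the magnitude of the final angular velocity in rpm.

|ω_f| ≈ 338 rpm

The coupling torques are internal; angular momentum about the shared axis is conserved.
Taking A's sense as positive: L = (0.02660)(233) − (0.2740)(1620) = -437.7 kg·m²·rpm.
Combined I = 0.02660 + 0.9960 + 0.2740 = 1.297 kg·m².
ω_f = L / I = -437.7 / 1.297 = -337.6 rpm.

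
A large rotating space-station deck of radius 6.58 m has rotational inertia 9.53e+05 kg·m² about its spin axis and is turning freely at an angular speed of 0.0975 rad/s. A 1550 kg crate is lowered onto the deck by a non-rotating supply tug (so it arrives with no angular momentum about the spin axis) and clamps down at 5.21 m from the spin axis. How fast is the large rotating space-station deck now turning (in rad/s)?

ω_f ≈ 0.0934 rad/s

No external torque acts about the spin axis; L_before = L_after.
Added inertia Σmr² = (1550)(5.21)² = 42070 kg·m²; I_f = 9.530e+05 + 42070 = 9.951e+05 kg·m².
ω_f = I_p ω_i / I_f = (9.530e+05)(0.0975) / 9.951e+05 = 0.09338 rad/s.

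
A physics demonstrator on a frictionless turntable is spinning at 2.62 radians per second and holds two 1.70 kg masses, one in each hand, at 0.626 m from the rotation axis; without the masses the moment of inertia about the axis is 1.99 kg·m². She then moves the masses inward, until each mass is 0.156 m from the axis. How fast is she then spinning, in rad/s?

With no external torque about the axis, L is conserved: I₁ω₁ = I₂ω₂.
I₁ = 1.99 + 2(1.70)(0.626)² = 3.322 kg·m²; I₂ = 1.99 + 2(1.70)(0.156)² = 2.073 kg·m².
ω₂ = I₁ω₁ / I₂ = (3.322)(2.62 rad/s) / (2.073) = 4.200 rad/s.

ω₂ ≈ 4.20 rad/s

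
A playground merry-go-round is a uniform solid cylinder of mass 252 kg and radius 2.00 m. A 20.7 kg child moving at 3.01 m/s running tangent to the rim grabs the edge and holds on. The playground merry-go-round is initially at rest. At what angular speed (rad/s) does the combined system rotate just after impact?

|ω_f| ≈ 0.212 rad/s

The axle reaction passes through the axle and exerts no torque about it; angular momentum about the axle is conserved through the impact.
I_p = ½(252)(2.00)² = 504.0 kg·m². Taking the sense of the child's angular momentum as positive, L_{child} = m v R = (20.7)(3.01)(2.00) = 124.6 kg·m²/s.
L_i = 0 + 124.6 = 124.6 kg·m²/s.
After sticking, I_f = I_p + m R² = 504.0 + (20.7)(2.00)² = 586.8 kg·m².
ω_f = L_i / I_f = 124.6 / 586.8 = 0.2124 rad/s.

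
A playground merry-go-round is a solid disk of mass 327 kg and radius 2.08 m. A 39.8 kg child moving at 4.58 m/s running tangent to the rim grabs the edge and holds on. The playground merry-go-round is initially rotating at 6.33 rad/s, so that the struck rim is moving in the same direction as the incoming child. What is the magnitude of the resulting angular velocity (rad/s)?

|ω_f| ≈ 5.52 rad/s

The axle reaction passes through the axle and exerts no torque about it; angular momentum about the axle is conserved through the impact.
I_p = ½(327)(2.08)² = 707.4 kg·m². Taking the sense of the child's angular momentum as positive, L_{child} = m v R = (39.8)(4.58)(2.08) = 379.2 kg·m²/s.
L_i = +I_p ω_p + m v R = +(707.4)(6.33) + 379.2 = 4857 kg·m²/s.
After sticking, I_f = I_p + m R² = 707.4 + (39.8)(2.08)² = 879.6 kg·m².
ω_f = L_i / I_f = 4857 / 879.6 = 5.522 rad/s.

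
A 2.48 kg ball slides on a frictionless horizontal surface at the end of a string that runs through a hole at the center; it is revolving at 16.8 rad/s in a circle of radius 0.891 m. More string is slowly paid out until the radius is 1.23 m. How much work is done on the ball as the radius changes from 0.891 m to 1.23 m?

W ≈ -132 J

No torque about the axis ⇒ m r₁² ω₁ = m r₂² ω₂.
ω₂ = ω₁ (r₁/r₂)² = (16.8)(0.891/1.23)² = 8.816 rad/s.
W = ΔKE = ½m(v₂² − v₁²) = -132.0 J.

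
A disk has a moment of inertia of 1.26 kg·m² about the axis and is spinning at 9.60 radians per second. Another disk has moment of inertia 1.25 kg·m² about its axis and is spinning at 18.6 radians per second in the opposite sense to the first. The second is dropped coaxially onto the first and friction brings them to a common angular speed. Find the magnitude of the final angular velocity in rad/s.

The coupling torques are internal; angular momentum about the shared axis is conserved.
Taking A's sense as positive: L = (1.260)(9.60) − (1.250)(18.6) = -11.15 kg·m²·rad/s.
Combined I = 1.260 + 1.250 = 2.510 kg·m².
ω_f = L / I = -11.15 / 2.510 = -4.444 rad/s.

|ω_f| ≈ 4.44 rad/s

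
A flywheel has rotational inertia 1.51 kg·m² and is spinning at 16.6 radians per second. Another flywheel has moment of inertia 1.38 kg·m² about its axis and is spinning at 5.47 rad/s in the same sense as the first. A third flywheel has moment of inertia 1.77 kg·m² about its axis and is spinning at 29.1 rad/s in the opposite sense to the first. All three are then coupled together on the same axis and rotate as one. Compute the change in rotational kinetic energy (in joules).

ΔKE ≈ -940 J

The coupling torques are internal; angular momentum about the shared axis is conserved.
Taking A's sense as positive: L = (1.510)(16.6) + (1.380)(5.47) − (1.770)(29.1) = -18.89 kg·m²·rad/s.
Combined I = 1.510 + 1.380 + 1.770 = 4.660 kg·m².
ω_f = L / I = -18.89 / 4.660 = -4.054 rad/s.
KE_i = ½ΣIω² = 978.1 J; KE_f = ½(4.660)(4.054)² = 38.30 J.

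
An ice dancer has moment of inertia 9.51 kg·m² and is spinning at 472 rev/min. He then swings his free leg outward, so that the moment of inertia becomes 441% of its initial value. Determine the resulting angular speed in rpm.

ω₂ ≈ 107 rpm

No external torque acts about the spin axis, so angular momentum is conserved.
I₂ = 4.41 × 9.51 = 41.94 kg·m².
ω₂ = I₁ω₁ / I₂ = (9.510)(472 rpm) / (41.94) = 107.0 rpm.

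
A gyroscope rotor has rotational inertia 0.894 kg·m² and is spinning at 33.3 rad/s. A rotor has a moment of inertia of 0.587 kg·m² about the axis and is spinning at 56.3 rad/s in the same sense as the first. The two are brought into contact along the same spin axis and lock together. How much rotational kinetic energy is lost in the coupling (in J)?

The coupling torques are internal; angular momentum about the shared axis is conserved.
Taking A's sense as positive: L = (0.8940)(33.3) + (0.5870)(56.3) = 62.82 kg·m²·rad/s.
Combined I = 0.8940 + 0.5870 = 1.481 kg·m².
ω_f = L / I = 62.82 / 1.481 = 42.42 rad/s.
KE_i = ½ΣIω² = 1426 J; KE_f = ½(1.481)(42.42)² = 1332 J.

ΔKE lost ≈ 93.7 J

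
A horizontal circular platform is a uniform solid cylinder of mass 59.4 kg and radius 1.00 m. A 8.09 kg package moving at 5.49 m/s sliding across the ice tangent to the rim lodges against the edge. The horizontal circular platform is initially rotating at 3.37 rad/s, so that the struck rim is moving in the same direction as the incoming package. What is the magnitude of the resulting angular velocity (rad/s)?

|ω_f| ≈ 3.82 rad/s

About the central axle the impulsive forces during the collision are internal, so angular momentum about that axis is conserved.
I_p = ½(59.4)(1.00)² = 29.70 kg·m². Taking the sense of the package's angular momentum as positive, L_{package} = m v R = (8.09)(5.49)(1.00) = 44.41 kg·m²/s.
L_i = +I_p ω_p + m v R = +(29.70)(3.37) + 44.41 = 144.5 kg·m²/s.
After sticking, I_f = I_p + m R² = 29.70 + (8.09)(1.00)² = 37.79 kg·m².
ω_f = L_i / I_f = 144.5 / 37.79 = 3.824 rad/s.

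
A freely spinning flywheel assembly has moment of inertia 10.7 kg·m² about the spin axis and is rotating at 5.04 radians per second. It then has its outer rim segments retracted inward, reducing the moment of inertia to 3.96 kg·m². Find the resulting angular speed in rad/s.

Angular momentum about the spin axis is conserved since the torque about it is zero.
ω₂ = I₁ω₁ / I₂ = (10.70)(5.04 rad/s) / (3.960) = 13.62 rad/s.

ω₂ ≈ 13.6 rad/s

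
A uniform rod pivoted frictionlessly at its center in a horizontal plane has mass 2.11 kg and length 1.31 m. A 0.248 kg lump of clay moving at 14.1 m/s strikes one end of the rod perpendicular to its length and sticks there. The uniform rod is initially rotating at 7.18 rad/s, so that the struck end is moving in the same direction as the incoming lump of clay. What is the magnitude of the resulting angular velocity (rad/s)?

The axle reaction passes through the pivot and exerts no torque about it; angular momentum about the pivot is conserved through the impact.
I_p = (1/12)(2.11)(1.31)² = 0.3017 kg·m². Taking the sense of the lump of clay's angular momentum as positive, L_{lump} = m v R = (0.248)(14.1)(1.31/2) = 2.290 kg·m²/s.
L_i = +I_p ω_p + m v R = +(0.3017)(7.18) + 2.290 = 4.457 kg·m²/s.
After sticking, I_f = I_p + m R² = 0.3017 + (0.248)(1.31/2)² = 0.4081 kg·m².
ω_f = L_i / I_f = 4.457 / 0.4081 = 10.92 rad/s.

|ω_f| ≈ 10.9 rad/s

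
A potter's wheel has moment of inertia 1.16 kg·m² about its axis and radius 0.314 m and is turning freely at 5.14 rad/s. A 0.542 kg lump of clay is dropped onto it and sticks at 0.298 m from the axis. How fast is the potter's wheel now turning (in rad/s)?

ω_f ≈ 4.94 rad/s

The added mass arrives with no angular momentum about the axis, and any external torque about the axis is negligible, so the system's angular momentum is conserved.
Added inertia Σmr² = (0.542)(0.298)² = 0.04813 kg·m²; I_f = 1.160 + 0.04813 = 1.208 kg·m².
ω_f = I_p ω_i / I_f = (1.160)(5.14) / 1.208 = 4.935 rad/s.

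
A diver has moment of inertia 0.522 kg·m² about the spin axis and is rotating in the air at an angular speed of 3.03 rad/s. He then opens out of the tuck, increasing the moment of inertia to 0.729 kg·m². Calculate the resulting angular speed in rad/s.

Angular momentum about the spin axis is conserved since the torque about it is zero.
ω₂ = I₁ω₁ / I₂ = (0.5220)(3.03 rad/s) / (0.7290) = 2.170 rad/s.

ω₂ ≈ 2.17 rad/s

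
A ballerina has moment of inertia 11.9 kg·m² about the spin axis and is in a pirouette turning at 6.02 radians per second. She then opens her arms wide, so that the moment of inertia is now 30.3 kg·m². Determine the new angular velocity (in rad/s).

ω₂ ≈ 2.36 rad/s

No external torque acts about the spin axis, so angular momentum is conserved.
ω₂ = I₁ω₁ / I₂ = (11.90)(6.02 rad/s) / (30.30) = 2.364 rad/s.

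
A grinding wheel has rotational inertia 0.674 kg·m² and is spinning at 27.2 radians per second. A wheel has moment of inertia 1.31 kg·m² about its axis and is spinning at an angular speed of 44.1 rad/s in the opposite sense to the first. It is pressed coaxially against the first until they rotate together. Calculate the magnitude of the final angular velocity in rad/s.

|ω_f| ≈ 19.9 rad/s

No external torque acts about the common axis, so total angular momentum is conserved.
Taking A's sense as positive: L = (0.6740)(27.2) − (1.310)(44.1) = -39.44 kg·m²·rad/s.
Combined I = 0.6740 + 1.310 = 1.984 kg·m².
ω_f = L / I = -39.44 / 1.984 = -19.88 rad/s.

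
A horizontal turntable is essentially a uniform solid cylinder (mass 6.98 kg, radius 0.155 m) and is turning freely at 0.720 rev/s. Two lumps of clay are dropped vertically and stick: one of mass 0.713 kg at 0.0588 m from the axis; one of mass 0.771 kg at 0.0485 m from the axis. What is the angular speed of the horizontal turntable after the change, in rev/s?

The added mass arrives with no angular momentum about the axis, and any external torque about the axis is negligible, so the system's angular momentum is conserved.
I_p = ½(6.98)(0.155)² = 0.08385 kg·m².
Added inertia Σmr² = (0.713)(0.0588)² + (0.771)(0.0485)² = 0.004279 kg·m²; I_f = 0.08385 + 0.004279 = 0.08813 kg·m².
ω_f = I_p ω_i / I_f = (0.08385)(0.720) / 0.08813 = 0.6850 rev/s.

ω_f ≈ 0.685 rev/s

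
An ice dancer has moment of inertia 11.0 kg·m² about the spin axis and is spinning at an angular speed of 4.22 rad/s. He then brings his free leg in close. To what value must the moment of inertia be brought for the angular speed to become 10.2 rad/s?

I₂ ≈ 4.55 kg·m²

With no external torque about the axis, L is conserved: I₁ω₁ = I₂ω₂.
I₂ = I₁ω₁ / ω₂ = (11.0)(4.22) / (10.2) = 4.551 kg·m².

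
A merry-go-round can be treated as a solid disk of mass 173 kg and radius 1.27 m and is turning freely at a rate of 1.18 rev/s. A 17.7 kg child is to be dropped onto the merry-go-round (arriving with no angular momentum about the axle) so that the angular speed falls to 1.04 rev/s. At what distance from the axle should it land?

r ≈ 1.03 m

The added mass arrives with no angular momentum about the axle, and any external torque about the axle is negligible, so the system's angular momentum is conserved.
I_p = ½(173)(1.27)² = 139.5 kg·m².
I_p ω_i = (I_p + m r²) ω_f ⇒ m r² = I_p(ω_i/ω_f − 1) = 139.5(1.18/1.04 − 1) = 18.78 kg·m².
r = √(18.78/17.7) = 1.030 m.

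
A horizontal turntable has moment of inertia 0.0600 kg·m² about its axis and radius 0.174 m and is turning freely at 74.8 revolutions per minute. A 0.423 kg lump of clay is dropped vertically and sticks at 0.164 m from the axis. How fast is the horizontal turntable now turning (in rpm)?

ω_f ≈ 62.9 rpm

The added mass arrives with no angular momentum about the axis, and any external torque about the axis is negligible, so the system's angular momentum is conserved.
Added inertia Σmr² = (0.423)(0.164)² = 0.01138 kg·m²; I_f = 0.06000 + 0.01138 = 0.07138 kg·m².
ω_f = I_p ω_i / I_f = (0.06000)(74.8) / 0.07138 = 62.88 rpm.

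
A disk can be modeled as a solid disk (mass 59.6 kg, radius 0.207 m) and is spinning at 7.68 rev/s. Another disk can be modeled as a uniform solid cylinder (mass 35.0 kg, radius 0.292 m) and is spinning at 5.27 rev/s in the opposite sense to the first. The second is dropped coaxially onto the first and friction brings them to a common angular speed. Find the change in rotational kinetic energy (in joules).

No external torque acts about the common axis, so total angular momentum is conserved.
Moments of inertia: I_A = ½(59.6)(0.207)² = 1.277 kg·m²; I_B = ½(35.0)(0.292)² = 1.492 kg·m².
Taking A's sense as positive: L = (1.277)(7.68) − (1.492)(5.27) = 1.943 kg·m²·rev/s.
Combined I = 1.277 + 1.492 = 2.769 kg·m².
ω_f = L / I = 1.943 / 2.769 = 0.7017 rev/s.
KE_i = ½ΣIω² = 2305 J; KE_f = ½(2.769)(4.409)² = 26.92 J.

ΔKE ≈ -2280 J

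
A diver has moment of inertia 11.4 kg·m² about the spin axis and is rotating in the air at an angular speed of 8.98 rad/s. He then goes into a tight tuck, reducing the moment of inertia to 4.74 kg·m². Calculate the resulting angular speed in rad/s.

No external torque acts about the spin axis, so angular momentum is conserved.
ω₂ = I₁ω₁ / I₂ = (11.40)(8.98 rad/s) / (4.740) = 21.60 rad/s.

ω₂ ≈ 21.6 rad/s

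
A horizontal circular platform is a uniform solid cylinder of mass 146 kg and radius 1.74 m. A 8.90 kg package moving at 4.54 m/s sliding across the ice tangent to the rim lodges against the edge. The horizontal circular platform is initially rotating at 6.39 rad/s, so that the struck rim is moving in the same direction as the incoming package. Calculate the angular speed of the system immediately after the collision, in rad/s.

About the central axle the impulsive forces during the collision are internal, so angular momentum about that axis is conserved.
I_p = ½(146)(1.74)² = 221.0 kg·m². Taking the sense of the package's angular momentum as positive, L_{package} = m v R = (8.90)(4.54)(1.74) = 70.31 kg·m²/s.
L_i = +I_p ω_p + m v R = +(221.0)(6.39) + 70.31 = 1483 kg·m²/s.
After sticking, I_f = I_p + m R² = 221.0 + (8.90)(1.74)² = 248.0 kg·m².
ω_f = L_i / I_f = 1483 / 248.0 = 5.979 rad/s.

|ω_f| ≈ 5.98 rad/s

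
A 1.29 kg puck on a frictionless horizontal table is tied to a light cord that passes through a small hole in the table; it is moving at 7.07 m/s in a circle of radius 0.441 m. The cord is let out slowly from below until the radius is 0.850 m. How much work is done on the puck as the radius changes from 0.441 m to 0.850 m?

W ≈ -23.6 J

The only horizontal force on the mass is along the cord (radial), so it exerts no torque about the hole and angular momentum m v r is conserved.
v₂ = v₁ r₁ / r₂ = (7.07)(0.441) / (0.850) = 3.668 m/s.
W = ΔKE = ½m(v₂² − v₁²) = -23.56 J.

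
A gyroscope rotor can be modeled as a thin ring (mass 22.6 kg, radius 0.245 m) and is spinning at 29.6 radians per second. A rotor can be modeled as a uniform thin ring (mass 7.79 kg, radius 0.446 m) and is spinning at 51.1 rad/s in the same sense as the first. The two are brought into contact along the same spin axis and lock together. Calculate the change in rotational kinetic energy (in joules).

ΔKE ≈ -167 J

The coupling torques are internal; angular momentum about the shared axis is conserved.
Moments of inertia: I_A = (22.6)(0.245)² = 1.357 kg·m²; I_B = (7.79)(0.446)² = 1.550 kg·m².
Taking A's sense as positive: L = (1.357)(29.6) + (1.550)(51.1) = 119.3 kg·m²·rad/s.
Combined I = 1.357 + 1.550 = 2.906 kg·m².
ω_f = L / I = 119.3 / 2.906 = 41.06 rad/s.
KE_i = ½ΣIω² = 2617 J; KE_f = ½(2.906)(41.06)² = 2450 J.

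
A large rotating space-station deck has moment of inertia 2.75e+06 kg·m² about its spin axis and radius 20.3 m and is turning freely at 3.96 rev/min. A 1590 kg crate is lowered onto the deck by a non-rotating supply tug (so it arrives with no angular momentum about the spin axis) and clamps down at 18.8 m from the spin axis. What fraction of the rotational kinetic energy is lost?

fraction ≈ 0.170

The added mass arrives with no angular momentum about the spin axis, and any external torque about the spin axis is negligible, so the system's angular momentum is conserved.
Added inertia Σmr² = (1590)(18.8)² = 5.620e+05 kg·m²; I_f = 2.750e+06 + 5.620e+05 = 3.312e+06 kg·m².
ω_f = I_p ω_i / I_f = (2.750e+06)(3.96) / 3.312e+06 = 3.288 rpm.
KE_i = ½(2.750e+06)(0.4147 rad/s)² = 2.365e+05 J; KE_f = ½(3.312e+06)(0.3443)² = 1.963e+05 J.
Fraction lost = 0.1697.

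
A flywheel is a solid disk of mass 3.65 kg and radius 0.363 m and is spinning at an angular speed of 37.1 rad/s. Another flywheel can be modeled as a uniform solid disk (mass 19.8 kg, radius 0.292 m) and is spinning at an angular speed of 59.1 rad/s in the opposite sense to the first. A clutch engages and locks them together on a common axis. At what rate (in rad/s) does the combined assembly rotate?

|ω_f| ≈ 37.8 rad/s

The coupling torques are internal; angular momentum about the shared axis is conserved.
Moments of inertia: I_A = ½(3.65)(0.363)² = 0.2405 kg·m²; I_B = ½(19.8)(0.292)² = 0.8441 kg·m².
Taking A's sense as positive: L = (0.2405)(37.1) − (0.8441)(59.1) = -40.97 kg·m²·rad/s.
Combined I = 0.2405 + 0.8441 = 1.085 kg·m².
ω_f = L / I = -40.97 / 1.085 = -37.77 rad/s.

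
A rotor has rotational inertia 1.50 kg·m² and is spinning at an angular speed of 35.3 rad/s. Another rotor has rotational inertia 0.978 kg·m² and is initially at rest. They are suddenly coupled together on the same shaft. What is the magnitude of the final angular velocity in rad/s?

No external torque acts about the common axis, so total angular momentum is conserved.
Taking A's sense as positive: L = (1.500)(35.3) = 52.95 kg·m²·rad/s.
Combined I = 1.500 + 0.9780 = 2.478 kg·m².
ω_f = L / I = 52.95 / 2.478 = 21.37 rad/s.

|ω_f| ≈ 21.4 rad/s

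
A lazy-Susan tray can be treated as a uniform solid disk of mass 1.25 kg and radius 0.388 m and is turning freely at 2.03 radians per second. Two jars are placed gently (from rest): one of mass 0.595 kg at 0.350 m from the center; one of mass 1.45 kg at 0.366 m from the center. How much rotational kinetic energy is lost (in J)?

No external torque acts about the center; L_before = L_after.
I_p = ½(1.25)(0.388)² = 0.09409 kg·m².
Added inertia Σmr² = (0.595)(0.350)² + (1.45)(0.366)² = 0.2671 kg·m²; I_f = 0.09409 + 0.2671 = 0.3612 kg·m².
ω_f = I_p ω_i / I_f = (0.09409)(2.03) / 0.3612 = 0.5288 rad/s.
KE_i = ½(0.09409)(2.030 rad/s)² = 0.1939 J; KE_f = ½(0.3612)(0.5288)² = 0.05050 J.

energy lost ≈ 0.143 J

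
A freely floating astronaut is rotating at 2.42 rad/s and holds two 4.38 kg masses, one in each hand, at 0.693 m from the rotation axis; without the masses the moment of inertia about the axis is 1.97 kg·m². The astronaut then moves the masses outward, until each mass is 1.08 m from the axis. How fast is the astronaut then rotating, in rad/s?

ω₂ ≈ 1.23 rad/s

Angular momentum about the spin axis is conserved since the torque about it is zero.
I₁ = 1.97 + 2(4.38)(0.693)² = 6.177 kg·m²; I₂ = 1.97 + 2(4.38)(1.08)² = 12.19 kg·m².
ω₂ = I₁ω₁ / I₂ = (6.177)(2.42 rad/s) / (12.19) = 1.227 rad/s.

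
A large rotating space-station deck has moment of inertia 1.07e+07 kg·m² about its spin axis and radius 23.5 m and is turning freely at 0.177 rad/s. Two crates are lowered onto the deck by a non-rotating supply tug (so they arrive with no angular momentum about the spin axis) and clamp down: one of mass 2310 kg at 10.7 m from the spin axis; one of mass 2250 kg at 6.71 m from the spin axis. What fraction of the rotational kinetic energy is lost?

No external torque acts about the spin axis; L_before = L_after.
Added inertia Σmr² = (2310)(10.7)² + (2250)(6.71)² = 3.658e+05 kg·m²; I_f = 1.070e+07 + 3.658e+05 = 1.107e+07 kg·m².
ω_f = I_p ω_i / I_f = (1.070e+07)(0.177) / 1.107e+07 = 0.1711 rad/s.
KE_i = ½(1.070e+07)(0.1770 rad/s)² = 1.676e+05 J; KE_f = ½(1.107e+07)(0.1711)² = 1.621e+05 J.
Fraction lost = 0.03305.

fraction ≈ 0.0331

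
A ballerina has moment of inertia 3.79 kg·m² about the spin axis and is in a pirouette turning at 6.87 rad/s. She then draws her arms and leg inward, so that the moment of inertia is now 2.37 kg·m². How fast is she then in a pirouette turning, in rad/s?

ω₂ ≈ 11.0 rad/s

With no external torque about the axis, L is conserved: I₁ω₁ = I₂ω₂.
ω₂ = I₁ω₁ / I₂ = (3.790)(6.87 rad/s) / (2.370) = 10.99 rad/s.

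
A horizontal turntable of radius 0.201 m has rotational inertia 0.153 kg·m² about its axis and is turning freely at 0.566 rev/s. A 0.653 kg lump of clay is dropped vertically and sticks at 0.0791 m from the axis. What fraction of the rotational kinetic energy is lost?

No external torque acts about the axis; L_before = L_after.
Added inertia Σmr² = (0.653)(0.0791)² = 0.004086 kg·m²; I_f = 0.1530 + 0.004086 = 0.1571 kg·m².
ω_f = I_p ω_i / I_f = (0.1530)(0.566) / 0.1571 = 0.5513 rev/s.
KE_i = ½(0.1530)(3.556 rad/s)² = 0.9675 J; KE_f = ½(0.1571)(3.464)² = 0.9423 J.
Fraction lost = 0.02601.

fraction ≈ 0.0260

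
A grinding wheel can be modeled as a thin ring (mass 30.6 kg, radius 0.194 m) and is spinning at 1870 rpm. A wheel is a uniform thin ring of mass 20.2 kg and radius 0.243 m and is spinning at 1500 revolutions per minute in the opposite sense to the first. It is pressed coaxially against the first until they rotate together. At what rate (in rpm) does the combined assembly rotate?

|ω_f| ≈ 155 rpm

No external torque acts about the common axis, so total angular momentum is conserved.
Moments of inertia: I_A = (30.6)(0.194)² = 1.152 kg·m²; I_B = (20.2)(0.243)² = 1.193 kg·m².
Taking A's sense as positive: L = (1.152)(1870) − (1.193)(1500) = 364.4 kg·m²·rpm.
Combined I = 1.152 + 1.193 = 2.344 kg·m².
ω_f = L / I = 364.4 / 2.344 = 155.4 rpm.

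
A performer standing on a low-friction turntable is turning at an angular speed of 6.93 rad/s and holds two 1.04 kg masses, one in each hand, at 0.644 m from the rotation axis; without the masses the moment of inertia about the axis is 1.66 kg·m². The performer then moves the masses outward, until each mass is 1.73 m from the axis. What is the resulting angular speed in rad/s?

With no external torque about the axis, L is conserved: I₁ω₁ = I₂ω₂.
I₁ = 1.66 + 2(1.04)(0.644)² = 2.523 kg·m²; I₂ = 1.66 + 2(1.04)(1.73)² = 7.885 kg·m².
ω₂ = I₁ω₁ / I₂ = (2.523)(6.93 rad/s) / (7.885) = 2.217 rad/s.

ω₂ ≈ 2.22 rad/s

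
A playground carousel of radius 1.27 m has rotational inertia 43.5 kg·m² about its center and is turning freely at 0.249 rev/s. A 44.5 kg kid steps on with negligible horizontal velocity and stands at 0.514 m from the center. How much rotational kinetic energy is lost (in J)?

energy lost ≈ 11.3 J

The added mass arrives with no angular momentum about the center, and any external torque about the center is negligible, so the system's angular momentum is conserved.
Added inertia Σmr² = (44.5)(0.514)² = 11.76 kg·m²; I_f = 43.50 + 11.76 = 55.26 kg·m².
ω_f = I_p ω_i / I_f = (43.50)(0.249) / 55.26 = 0.1960 rev/s.
KE_i = ½(43.50)(1.565 rad/s)² = 53.24 J; KE_f = ½(55.26)(1.232)² = 41.91 J.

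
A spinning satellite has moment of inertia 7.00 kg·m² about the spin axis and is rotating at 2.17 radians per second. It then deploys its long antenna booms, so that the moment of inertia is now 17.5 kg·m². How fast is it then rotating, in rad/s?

With no external torque about the axis, L is conserved: I₁ω₁ = I₂ω₂.
ω₂ = I₁ω₁ / I₂ = (7.000)(2.17 rad/s) / (17.50) = 0.8680 rad/s.

ω₂ ≈ 0.868 rad/s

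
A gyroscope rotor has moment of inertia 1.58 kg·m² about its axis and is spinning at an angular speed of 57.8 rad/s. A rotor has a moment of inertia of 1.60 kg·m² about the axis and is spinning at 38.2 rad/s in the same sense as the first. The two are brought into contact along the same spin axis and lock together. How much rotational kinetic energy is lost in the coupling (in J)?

ΔKE lost ≈ 153 J

The coupling torques are internal; angular momentum about the shared axis is conserved.
Taking A's sense as positive: L = (1.580)(57.8) + (1.600)(38.2) = 152.4 kg·m²·rad/s.
Combined I = 1.580 + 1.600 = 3.180 kg·m².
ω_f = L / I = 152.4 / 3.180 = 47.94 rad/s.
KE_i = ½ΣIω² = 3807 J; KE_f = ½(3.180)(47.94)² = 3654 J.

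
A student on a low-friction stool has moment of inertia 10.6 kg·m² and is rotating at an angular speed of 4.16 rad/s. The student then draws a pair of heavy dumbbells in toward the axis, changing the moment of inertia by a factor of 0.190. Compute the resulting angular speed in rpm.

ω₂ ≈ 209 rpm

With no external torque about the axis, L is conserved: I₁ω₁ = I₂ω₂.
I₂ = 0.190 × 10.6 = 2.014 kg·m².
ω₂ = I₁ω₁ / I₂ = (10.60)(4.16 rad/s) / (2.014) = 21.89 rad/s = 209.1 rpm.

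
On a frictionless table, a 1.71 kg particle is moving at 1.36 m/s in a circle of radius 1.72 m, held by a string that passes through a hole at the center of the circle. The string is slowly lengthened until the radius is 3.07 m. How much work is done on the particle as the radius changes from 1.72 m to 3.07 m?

Central (radial) force ⇒ zero torque about the center ⇒ m v r is constant.
v₂ = v₁ r₁ / r₂ = (1.36)(1.72) / (3.07) = 0.7620 m/s.
W = ΔKE = ½m(v₂² − v₁²) = -1.085 J.

W ≈ -1.09 J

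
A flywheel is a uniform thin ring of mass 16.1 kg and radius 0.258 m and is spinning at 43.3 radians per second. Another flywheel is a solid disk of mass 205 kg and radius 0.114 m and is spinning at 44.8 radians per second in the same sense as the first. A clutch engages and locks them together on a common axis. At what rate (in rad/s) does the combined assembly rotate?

The coupling torques are internal; angular momentum about the shared axis is conserved.
Moments of inertia: I_A = (16.1)(0.258)² = 1.072 kg·m²; I_B = ½(205)(0.114)² = 1.332 kg·m².
Taking A's sense as positive: L = (1.072)(43.3) + (1.332)(44.8) = 106.1 kg·m²·rad/s.
Combined I = 1.072 + 1.332 = 2.404 kg·m².
ω_f = L / I = 106.1 / 2.404 = 44.13 rad/s.

|ω_f| ≈ 44.1 rad/s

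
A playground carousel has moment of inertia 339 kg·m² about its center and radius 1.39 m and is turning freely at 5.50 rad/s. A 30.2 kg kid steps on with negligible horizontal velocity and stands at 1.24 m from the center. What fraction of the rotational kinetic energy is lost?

fraction ≈ 0.120

The added mass arrives with no angular momentum about the center, and any external torque about the center is negligible, so the system's angular momentum is conserved.
Added inertia Σmr² = (30.2)(1.24)² = 46.44 kg·m²; I_f = 339.0 + 46.44 = 385.4 kg·m².
ω_f = I_p ω_i / I_f = (339.0)(5.50) / 385.4 = 4.837 rad/s.
KE_i = ½(339.0)(5.500 rad/s)² = 5127 J; KE_f = ½(385.4)(4.837)² = 4510 J.
Fraction lost = 0.1205.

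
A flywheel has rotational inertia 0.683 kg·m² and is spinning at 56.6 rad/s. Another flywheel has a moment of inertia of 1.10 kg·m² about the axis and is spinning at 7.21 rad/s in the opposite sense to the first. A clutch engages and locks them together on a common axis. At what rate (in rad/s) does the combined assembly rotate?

No external torque acts about the common axis, so total angular momentum is conserved.
Taking A's sense as positive: L = (0.6830)(56.6) − (1.100)(7.21) = 30.73 kg·m²·rad/s.
Combined I = 0.6830 + 1.100 = 1.783 kg·m².
ω_f = L / I = 30.73 / 1.783 = 17.23 rad/s.

|ω_f| ≈ 17.2 rad/s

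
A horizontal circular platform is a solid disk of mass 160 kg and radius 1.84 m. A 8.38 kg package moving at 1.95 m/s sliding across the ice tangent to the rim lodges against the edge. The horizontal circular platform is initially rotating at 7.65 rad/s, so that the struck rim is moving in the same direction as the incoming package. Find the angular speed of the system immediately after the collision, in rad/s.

About the central axle the impulsive forces during the collision are internal, so angular momentum about that axis is conserved.
I_p = ½(160)(1.84)² = 270.8 kg·m². Taking the sense of the package's angular momentum as positive, L_{package} = m v R = (8.38)(1.95)(1.84) = 30.07 kg·m²/s.
L_i = +I_p ω_p + m v R = +(270.8)(7.65) + 30.07 = 2102 kg·m²/s.
After sticking, I_f = I_p + m R² = 270.8 + (8.38)(1.84)² = 299.2 kg·m².
ω_f = L_i / I_f = 2102 / 299.2 = 7.025 rad/s.

|ω_f| ≈ 7.03 rad/s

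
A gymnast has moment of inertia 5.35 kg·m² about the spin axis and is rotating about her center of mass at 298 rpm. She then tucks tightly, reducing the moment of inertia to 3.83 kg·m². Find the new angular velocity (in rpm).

Angular momentum about the spin axis is conserved since the torque about it is zero.
ω₂ = I₁ω₁ / I₂ = (5.350)(298 rpm) / (3.830) = 416.3 rpm.

ω₂ ≈ 416 rpm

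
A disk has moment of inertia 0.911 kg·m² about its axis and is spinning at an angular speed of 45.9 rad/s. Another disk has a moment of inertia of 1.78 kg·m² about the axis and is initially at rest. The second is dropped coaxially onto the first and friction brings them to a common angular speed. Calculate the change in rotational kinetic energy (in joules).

ΔKE ≈ -635 J

No external torque acts about the common axis, so total angular momentum is conserved.
Taking A's sense as positive: L = (0.9110)(45.9) = 41.81 kg·m²·rad/s.
Combined I = 0.9110 + 1.780 = 2.691 kg·m².
ω_f = L / I = 41.81 / 2.691 = 15.54 rad/s.
KE_i = ½ΣIω² = 959.7 J; KE_f = ½(2.691)(15.54)² = 324.9 J.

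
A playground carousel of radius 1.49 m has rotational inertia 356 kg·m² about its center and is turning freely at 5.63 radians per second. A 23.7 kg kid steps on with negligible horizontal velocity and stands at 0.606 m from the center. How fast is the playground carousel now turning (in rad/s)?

ω_f ≈ 5.50 rad/s

No external torque acts about the center; L_before = L_after.
Added inertia Σmr² = (23.7)(0.606)² = 8.703 kg·m²; I_f = 356.0 + 8.703 = 364.7 kg·m².
ω_f = I_p ω_i / I_f = (356.0)(5.63) / 364.7 = 5.496 rad/s.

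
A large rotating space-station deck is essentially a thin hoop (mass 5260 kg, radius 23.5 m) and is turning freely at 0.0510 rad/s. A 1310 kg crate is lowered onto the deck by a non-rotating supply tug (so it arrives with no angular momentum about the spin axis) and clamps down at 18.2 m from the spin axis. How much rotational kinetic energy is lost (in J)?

energy lost ≈ 491 J

No external torque acts about the spin axis; L_before = L_after.
I_p = (5260)(23.5)² = 2.905e+06 kg·m².
Added inertia Σmr² = (1310)(18.2)² = 4.339e+05 kg·m²; I_f = 2.905e+06 + 4.339e+05 = 3.339e+06 kg·m².
ω_f = I_p ω_i / I_f = (2.905e+06)(0.0510) / 3.339e+06 = 0.04437 rad/s.
KE_i = ½(2.905e+06)(0.05100 rad/s)² = 3778 J; KE_f = ½(3.339e+06)(0.04437)² = 3287 J.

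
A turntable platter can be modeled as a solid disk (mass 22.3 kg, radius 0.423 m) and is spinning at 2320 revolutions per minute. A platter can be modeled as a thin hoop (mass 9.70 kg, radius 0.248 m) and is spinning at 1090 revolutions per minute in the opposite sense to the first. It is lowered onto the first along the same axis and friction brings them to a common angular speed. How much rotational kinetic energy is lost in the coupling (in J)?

ΔKE lost ≈ 29300 J

No external torque acts about the common axis, so total angular momentum is conserved.
Moments of inertia: I_A = ½(22.3)(0.423)² = 1.995 kg·m²; I_B = (9.70)(0.248)² = 0.5966 kg·m².
Taking A's sense as positive: L = (1.995)(2320) − (0.5966)(1090) = 3978 kg·m²·rpm.
Combined I = 1.995 + 0.5966 = 2.592 kg·m².
ω_f = L / I = 3978 / 2.592 = 1535 rpm.
KE_i = ½ΣIω² = 62770 J; KE_f = ½(2.592)(160.7)² = 33480 J.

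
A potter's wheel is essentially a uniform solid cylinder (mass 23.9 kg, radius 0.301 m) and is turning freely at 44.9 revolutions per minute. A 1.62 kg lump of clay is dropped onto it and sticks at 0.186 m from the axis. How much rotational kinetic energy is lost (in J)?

No external torque acts about the axis; L_before = L_after.
I_p = ½(23.9)(0.301)² = 1.083 kg·m².
Added inertia Σmr² = (1.62)(0.186)² = 0.05605 kg·m²; I_f = 1.083 + 0.05605 = 1.139 kg·m².
ω_f = I_p ω_i / I_f = (1.083)(44.9) / 1.139 = 42.69 rpm.
KE_i = ½(1.083)(4.702 rad/s)² = 11.97 J; KE_f = ½(1.139)(4.470)² = 11.38 J.

energy lost ≈ 0.589 J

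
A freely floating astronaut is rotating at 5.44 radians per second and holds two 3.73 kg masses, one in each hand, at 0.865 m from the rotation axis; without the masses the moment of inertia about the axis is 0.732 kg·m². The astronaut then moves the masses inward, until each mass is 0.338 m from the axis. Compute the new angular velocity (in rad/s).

ω₂ ≈ 21.7 rad/s

No external torque acts about the spin axis, so angular momentum is conserved.
I₁ = 0.732 + 2(3.73)(0.865)² = 6.314 kg·m²; I₂ = 0.732 + 2(3.73)(0.338)² = 1.584 kg·m².
ω₂ = I₁ω₁ / I₂ = (6.314)(5.44 rad/s) / (1.584) = 21.68 rad/s.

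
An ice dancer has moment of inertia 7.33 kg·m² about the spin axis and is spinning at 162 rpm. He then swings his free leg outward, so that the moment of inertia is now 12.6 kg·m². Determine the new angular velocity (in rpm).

ω₂ ≈ 94.2 rpm

With no external torque about the axis, L is conserved: I₁ω₁ = I₂ω₂.
ω₂ = I₁ω₁ / I₂ = (7.330)(162 rpm) / (12.60) = 94.24 rpm.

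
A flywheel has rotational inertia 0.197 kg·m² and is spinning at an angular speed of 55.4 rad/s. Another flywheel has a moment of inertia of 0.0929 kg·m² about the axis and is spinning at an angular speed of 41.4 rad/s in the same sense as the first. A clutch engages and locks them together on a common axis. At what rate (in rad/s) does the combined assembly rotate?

No external torque acts about the common axis, so total angular momentum is conserved.
Taking A's sense as positive: L = (0.1970)(55.4) + (0.09290)(41.4) = 14.76 kg·m²·rad/s.
Combined I = 0.1970 + 0.09290 = 0.2899 kg·m².
ω_f = L / I = 14.76 / 0.2899 = 50.91 rad/s.

|ω_f| ≈ 50.9 rad/s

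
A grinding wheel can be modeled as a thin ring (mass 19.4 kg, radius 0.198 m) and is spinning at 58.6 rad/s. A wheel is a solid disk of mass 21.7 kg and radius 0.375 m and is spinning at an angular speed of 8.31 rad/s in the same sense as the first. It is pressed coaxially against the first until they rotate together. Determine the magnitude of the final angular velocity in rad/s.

No external torque acts about the common axis, so total angular momentum is conserved.
Moments of inertia: I_A = (19.4)(0.198)² = 0.7606 kg·m²; I_B = ½(21.7)(0.375)² = 1.526 kg·m².
Taking A's sense as positive: L = (0.7606)(58.6) + (1.526)(8.31) = 57.25 kg·m²·rad/s.
Combined I = 0.7606 + 1.526 = 2.286 kg·m².
ω_f = L / I = 57.25 / 2.286 = 25.04 rad/s.

|ω_f| ≈ 25.0 rad/s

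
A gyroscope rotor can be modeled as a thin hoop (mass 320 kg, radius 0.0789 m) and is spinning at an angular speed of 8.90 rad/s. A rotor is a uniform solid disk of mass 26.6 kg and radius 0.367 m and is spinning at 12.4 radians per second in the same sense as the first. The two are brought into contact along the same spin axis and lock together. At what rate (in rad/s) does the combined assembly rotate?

|ω_f| ≈ 10.6 rad/s

The coupling torques are internal; angular momentum about the shared axis is conserved.
Moments of inertia: I_A = (320)(0.0789)² = 1.992 kg·m²; I_B = ½(26.6)(0.367)² = 1.791 kg·m².
Taking A's sense as positive: L = (1.992)(8.90) + (1.791)(12.4) = 39.94 kg·m²·rad/s.
Combined I = 1.992 + 1.791 = 3.783 kg·m².
ω_f = L / I = 39.94 / 3.783 = 10.56 rad/s.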